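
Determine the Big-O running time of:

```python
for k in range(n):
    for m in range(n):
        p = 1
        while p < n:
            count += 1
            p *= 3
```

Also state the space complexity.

Time complexity: O(n^2 log n).
Space complexity: O(1).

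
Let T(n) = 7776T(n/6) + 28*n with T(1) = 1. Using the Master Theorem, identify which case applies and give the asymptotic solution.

a=7776, b=6, f(n)=28*n.
log_6(7776) = 5 > 1.
Since f(n) = O(n^1) is polynomially smaller than n^5, Case 1 applies.
T(n) = Theta(n^5).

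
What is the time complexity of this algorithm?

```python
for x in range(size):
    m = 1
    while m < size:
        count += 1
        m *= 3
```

Time complexity: O(n log n).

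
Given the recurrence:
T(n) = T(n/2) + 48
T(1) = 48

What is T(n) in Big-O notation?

Each step divides n by 2 and adds 48. After log_2(n) steps, T(n) = O(log n).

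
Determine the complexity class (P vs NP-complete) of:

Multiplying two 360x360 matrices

This problem is in P: the schoolbook algorithm runs in O(n^3).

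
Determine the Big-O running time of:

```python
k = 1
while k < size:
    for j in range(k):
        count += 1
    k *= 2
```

Time complexity: O(n).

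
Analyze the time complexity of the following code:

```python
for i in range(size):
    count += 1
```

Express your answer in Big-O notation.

Time complexity: O(n).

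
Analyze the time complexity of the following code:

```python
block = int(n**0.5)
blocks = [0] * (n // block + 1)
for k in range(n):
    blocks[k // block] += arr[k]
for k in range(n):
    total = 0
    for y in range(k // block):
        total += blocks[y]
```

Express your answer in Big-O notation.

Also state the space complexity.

Time complexity: O(n * sqrt(n)).
Space complexity: O(sqrt(n)).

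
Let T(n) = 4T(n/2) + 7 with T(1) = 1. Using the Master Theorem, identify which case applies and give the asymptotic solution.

a=4, b=2, f(n)=7.
log_2(4) = 2 > 0.
Since f(n) = O(n^0) is polynomially smaller than n^2, Case 1 applies.
T(n) = Theta(n^2).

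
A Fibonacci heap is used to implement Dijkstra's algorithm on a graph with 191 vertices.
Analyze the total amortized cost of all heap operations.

Dijkstra performs 191 insert, 191 extract-min, and at most E decrease-key operations. With Fibonacci heap: insert O(1) amortized, extract-min O(log n) amortized, decrease-key O(1) amortized. Total with n = 191: O(n * 1 + n * log n + E * 1) = O(n log n + E).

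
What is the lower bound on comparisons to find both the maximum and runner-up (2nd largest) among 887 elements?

Lower bound: finding the max needs 887-1 comparisons. By an adversary weight-doubling argument, the maximum element must personally win at least ceil(log_2(887)) = 10 comparisons in any correct algorithm. The 2nd largest is among those 10 direct losers, and distinguishing it requires 10-1 more comparisons. Total >= 887-1 + 10-1 = 895. A balanced tournament achieves this bound exactly.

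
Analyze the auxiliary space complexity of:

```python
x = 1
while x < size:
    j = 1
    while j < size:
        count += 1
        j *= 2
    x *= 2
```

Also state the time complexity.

Space complexity: O(1).
Only a constant amount of auxiliary storage is used; nothing grows with n.
Time complexity: O(log^2 n).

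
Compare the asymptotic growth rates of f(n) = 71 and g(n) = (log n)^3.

g(n) = (log n)^3 grows faster: any unbounded function dominates a constant.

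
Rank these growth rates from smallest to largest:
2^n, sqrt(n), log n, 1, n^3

Ordered by growth rate: 1 < log n < sqrt(n) < n^3 < 2^n.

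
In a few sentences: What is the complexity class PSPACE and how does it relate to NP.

PSPACE is the class of problems solvable with polynomial space. NP is a subset of PSPACE (a poly-space machine can enumerate all certificates). PSPACE-complete problems include QBF (quantified Boolean formulas) and generalized games. It is unknown whether NP = PSPACE.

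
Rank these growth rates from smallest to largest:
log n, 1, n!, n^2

Ordered by growth rate: 1 < log n < n^2 < n!.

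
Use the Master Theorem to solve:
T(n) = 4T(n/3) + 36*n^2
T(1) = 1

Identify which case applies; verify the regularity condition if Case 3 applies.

a=4, b=3, f(n)=36*n^2.
log_3(4) = 1.262 < 2.
f(n) = Omega(n^(1.262+epsilon)) for some epsilon > 0, so Case 3 is the candidate.
Regularity: a*f(n/b) = 4*36*(n/3)^2 = (4/9)*36*n^2 <= c*f(n) with c = 4/9 < 1. Satisfied.
Case 3: T(n) = Theta(n^2).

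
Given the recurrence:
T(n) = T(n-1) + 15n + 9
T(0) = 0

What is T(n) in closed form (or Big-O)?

Dominant term in sum is 15*sum(i, i=1..n) = 15*n*(n+1)/2 = O(n^2).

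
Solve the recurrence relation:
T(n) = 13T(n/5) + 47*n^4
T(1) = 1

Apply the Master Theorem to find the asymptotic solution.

a=13, b=5, f(n)=47*n^4. log_5(13) = 1.594 < 4. Case 3: T(n) = O(n^4).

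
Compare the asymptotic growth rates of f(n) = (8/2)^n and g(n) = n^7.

f(n) = (8/2)^n grows faster: (8/2)^n is exponential with base 8/2 > 1, dominating every polynomial.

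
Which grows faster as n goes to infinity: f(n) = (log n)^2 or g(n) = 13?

f(n) = (log n)^2 grows faster: any unbounded function dominates a constant.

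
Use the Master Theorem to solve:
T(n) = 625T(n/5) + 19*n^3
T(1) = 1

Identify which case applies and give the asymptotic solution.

a=625, b=5, f(n)=19*n^3.
log_5(625) = 4 > 3.
Since f(n) = O(n^3) is polynomially smaller than n^4, Case 1 applies.
T(n) = Theta(n^4).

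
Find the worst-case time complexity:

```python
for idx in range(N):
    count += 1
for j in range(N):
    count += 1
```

Time complexity: O(n).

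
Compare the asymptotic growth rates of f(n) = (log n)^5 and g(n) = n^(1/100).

g(n) = n^(1/100) grows faster: any positive power of n dominates any polylog.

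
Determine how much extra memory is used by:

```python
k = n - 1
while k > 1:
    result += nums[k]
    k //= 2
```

Space complexity: O(1).
Only a constant amount of auxiliary storage is used; nothing grows with n.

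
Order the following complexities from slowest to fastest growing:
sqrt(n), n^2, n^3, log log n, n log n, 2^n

Ordered by growth rate: log log n < sqrt(n) < n log n < n^2 < n^3 < 2^n.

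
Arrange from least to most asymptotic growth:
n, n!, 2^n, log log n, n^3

Ordered by growth rate: log log n < n < n^3 < 2^n < n!.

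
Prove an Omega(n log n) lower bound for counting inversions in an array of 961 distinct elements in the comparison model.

Decision-tree argument: at any leaf, the comparisons made (with transitivity) must totally order all 961 elements -- otherwise some pair (i,j) is unordered, and an adversary can present two inputs agreeing on every comparison made but with that pair flipped, changing the inversion count by 1, so the leaf's output is wrong on one of them. Hence the tree has >= 961! leaves and height >= log_2(961!) = Omega(n log n). Modified merge sort achieves O(n log n).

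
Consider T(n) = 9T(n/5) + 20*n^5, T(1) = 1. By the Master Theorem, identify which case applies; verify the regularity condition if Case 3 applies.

a=9, b=5, f(n)=20*n^5.
log_5(9) = 1.365 < 5.
f(n) = Omega(n^(1.365+epsilon)) for some epsilon > 0, so Case 3 is the candidate.
Regularity: a*f(n/b) = 9*20*(n/5)^5 = (9/3125)*20*n^5 <= c*f(n) with c = 9/3125 < 1. Satisfied.
Case 3: T(n) = Theta(n^5).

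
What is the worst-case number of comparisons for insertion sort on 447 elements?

Insertion sort on reverse-sorted input: 1 + 2 + ... + (447-1) = 99681 comparisons.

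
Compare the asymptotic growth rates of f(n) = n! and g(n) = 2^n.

f(n) = n! grows faster: by Stirling n! ~ (n/e)^n sqrt(2*pi*n); (n/e)^n eventually dominates 2^n.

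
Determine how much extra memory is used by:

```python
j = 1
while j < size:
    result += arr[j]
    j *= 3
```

Space complexity: O(1).
Only a constant amount of auxiliary storage is used; nothing grows with n.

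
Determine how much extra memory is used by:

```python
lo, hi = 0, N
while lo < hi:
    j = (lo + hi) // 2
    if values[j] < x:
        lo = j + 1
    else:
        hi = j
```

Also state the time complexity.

Space complexity: O(1).
Only a constant amount of auxiliary storage is used; nothing grows with n.
Time complexity: O(log n).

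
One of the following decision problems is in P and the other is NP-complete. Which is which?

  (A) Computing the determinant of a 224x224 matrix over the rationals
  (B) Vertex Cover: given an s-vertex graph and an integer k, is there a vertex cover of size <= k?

(A) is P: Gaussian elimination runs in O(n^3).
(B) is NP-complete: one of Karp's 21 NP-complete problems (with k part of the input; for any fixed constant k it is in P).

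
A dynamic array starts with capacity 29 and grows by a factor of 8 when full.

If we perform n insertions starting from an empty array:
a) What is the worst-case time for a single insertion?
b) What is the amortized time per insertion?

(a) Worst-case single insertion: O(n) -- when the array is full at capacity c, the resize copies all c elements, and c can be Theta(n).
(b) Resizes happen at sizes 29, 232, 1856, ... Total copy cost for n insertions: 29 + 232 + ... = O(n) (geometric series with ratio 1/8). Amortized cost per insertion: O(n)/n = O(1).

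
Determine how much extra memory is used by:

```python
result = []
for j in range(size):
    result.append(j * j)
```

Space complexity: O(n).
Auxiliary storage grows linearly with the input size n in the worst case.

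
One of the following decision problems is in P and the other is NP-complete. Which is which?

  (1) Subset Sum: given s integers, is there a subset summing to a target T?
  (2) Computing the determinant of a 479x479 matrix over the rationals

(1) is NP-complete: one of Karp's 21 NP-complete problems.
(2) is P: Gaussian elimination runs in O(n^3).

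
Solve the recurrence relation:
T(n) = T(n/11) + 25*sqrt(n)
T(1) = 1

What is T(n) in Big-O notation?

Each level contributes sqrt(n/11^k). Geometric series with ratio 1/sqrt(11) < 1 sums to O(sqrt(n)).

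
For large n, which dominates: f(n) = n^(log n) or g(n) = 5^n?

g(n) = 5^n grows faster: take logs: log(n^(log n)) = (log n)^2, log(5^n) = n log 5; n dominates (log n)^2.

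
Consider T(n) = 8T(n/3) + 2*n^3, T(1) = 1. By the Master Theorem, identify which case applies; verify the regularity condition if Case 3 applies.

a=8, b=3, f(n)=2*n^3.
log_3(8) = 1.893 < 3.
f(n) = Omega(n^(1.893+epsilon)) for some epsilon > 0, so Case 3 is the candidate.
Regularity: a*f(n/b) = 8*2*(n/3)^3 = (8/27)*2*n^3 <= c*f(n) with c = 8/27 < 1. Satisfied.
Case 3: T(n) = Theta(n^3).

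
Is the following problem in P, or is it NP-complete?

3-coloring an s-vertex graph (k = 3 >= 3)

This problem is NP-complete: graph k-coloring for k>=3 is NP-complete by reduction from 3-SAT.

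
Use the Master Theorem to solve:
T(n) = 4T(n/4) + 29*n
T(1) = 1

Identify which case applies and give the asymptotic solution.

a=4, b=4, f(n)=29*n.
log_4(4) = 1, so n^(log_b(a)) = n.
f(n) = Theta(n), so Case 2 applies.
T(n) = Theta(n log n).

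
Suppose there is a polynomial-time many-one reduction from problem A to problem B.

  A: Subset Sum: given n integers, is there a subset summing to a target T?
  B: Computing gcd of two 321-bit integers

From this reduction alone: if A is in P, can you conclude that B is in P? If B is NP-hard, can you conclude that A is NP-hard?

A poly-time reduction A <=_p B transfers tractability DOWN (B easy => A easy) and hardness UP (A hard => B hard), not the reverse.
From A in P, the reduction alone does NOT give B in P: any problem in P trivially reduces to SAT, yet SAT is not known to be in P.
From B NP-hard, the reduction alone does NOT give A NP-hard: again, easy problems reduce to hard ones.
(Here in fact A is NP-complete and B is in P, so no such reduction is known -- its existence would imply P = NP; the analysis concerns only what the assumed reduction would or would not let you conclude.)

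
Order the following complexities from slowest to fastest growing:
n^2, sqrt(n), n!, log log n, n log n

Ordered by growth rate: log log n < sqrt(n) < n log n < n^2 < n!.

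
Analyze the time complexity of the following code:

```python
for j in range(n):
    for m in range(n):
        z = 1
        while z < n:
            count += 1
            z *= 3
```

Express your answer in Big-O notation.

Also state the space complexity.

Time complexity: O(n^2 log n).
Space complexity: O(1).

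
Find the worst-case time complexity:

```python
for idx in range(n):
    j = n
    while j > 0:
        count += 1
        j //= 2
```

Time complexity: O(n log n).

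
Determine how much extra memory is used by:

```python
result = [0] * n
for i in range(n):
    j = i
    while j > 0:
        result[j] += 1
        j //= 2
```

Space complexity: O(n).
Auxiliary storage grows linearly with the input size n in the worst case.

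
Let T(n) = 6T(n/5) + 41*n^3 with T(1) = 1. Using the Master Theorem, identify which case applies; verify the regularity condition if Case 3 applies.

a=6, b=5, f(n)=41*n^3.
log_5(6) = 1.113 < 3.
f(n) = Omega(n^(1.113+epsilon)) for some epsilon > 0, so Case 3 is the candidate.
Regularity: a*f(n/b) = 6*41*(n/5)^3 = (6/125)*41*n^3 <= c*f(n) with c = 6/125 < 1. Satisfied.
Case 3: T(n) = Theta(n^3).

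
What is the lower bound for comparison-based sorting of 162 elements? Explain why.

A comparison-based sorting algorithm corresponds to a decision tree. With 162! possible permutations, the tree has 162! leaves. The height is at least log_2(162!) = Omega(n log n) by Stirling's approximation.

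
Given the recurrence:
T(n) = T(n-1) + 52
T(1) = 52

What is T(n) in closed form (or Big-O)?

Unrolling: T(n) = T(n-1) + 52 = T(n-2) + 2*52 = ... = T(1) + (n-1)*52 = 52 + (n-1)*52 = 52n.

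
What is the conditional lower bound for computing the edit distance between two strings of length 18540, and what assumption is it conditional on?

Under SETH (the Strong Exponential Time Hypothesis), edit distance on length-18540 strings cannot be computed in O(n^(2-epsilon)) time for any epsilon > 0 (Backurs-Indyk). The reduction is from CNF-SAT via the orthogonal vectors problem.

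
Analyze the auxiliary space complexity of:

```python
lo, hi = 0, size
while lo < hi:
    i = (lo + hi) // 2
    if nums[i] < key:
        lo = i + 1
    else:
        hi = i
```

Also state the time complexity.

Space complexity: O(1).
Only a constant amount of auxiliary storage is used; nothing grows with n.
Time complexity: O(log n).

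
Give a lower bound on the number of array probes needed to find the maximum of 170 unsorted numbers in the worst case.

Adversary: any unprobed cell could hold a value larger than everything seen so far. If fewer than 170 cells are probed, the adversary places the max in an unprobed cell. So all 170 cells must be examined; together with 170-1 comparisons this is tight.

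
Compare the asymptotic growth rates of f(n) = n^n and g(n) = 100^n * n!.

g(n) = 100^n * n! grows faster: by Stirling n! ~ sqrt(2 pi n)(n/e)^n, so 100^n n! / n^n ~ (100/e)^n sqrt(2 pi n) -> infinity since 100/e > 1.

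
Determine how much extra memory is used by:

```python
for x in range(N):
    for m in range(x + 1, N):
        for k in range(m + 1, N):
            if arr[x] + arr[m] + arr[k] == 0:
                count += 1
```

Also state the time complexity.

Space complexity: O(1).
Only a constant amount of auxiliary storage is used; nothing grows with n.
Time complexity: O(n^3).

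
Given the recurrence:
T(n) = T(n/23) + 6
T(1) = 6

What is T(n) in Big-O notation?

Each step divides n by 23 and adds 6. After log_23(n) steps, T(n) = O(log n).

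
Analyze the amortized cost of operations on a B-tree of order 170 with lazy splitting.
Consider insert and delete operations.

In a B-tree of order 170, a node splits when it has 170 keys. With lazy splitting, we use potential Phi = number of full nodes + number of near-empty nodes. Each split costs O(1) but reduces potential. Between splits, at least 85 insertions must occur in that node. Amortized structural cost is O(1) per operation, plus O(log_170 n) traversal.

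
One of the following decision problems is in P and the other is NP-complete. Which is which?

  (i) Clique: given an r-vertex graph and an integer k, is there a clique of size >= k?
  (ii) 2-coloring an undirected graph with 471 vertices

(i) is NP-complete: complement of Independent Set / Vertex Cover (with k part of the input).
(ii) is P: 2-coloring is bipartiteness testing via BFS, O(V+E).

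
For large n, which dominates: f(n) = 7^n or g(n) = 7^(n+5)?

f(n) = 7^n and g(n) = 7^(n+5) are Theta of each other: 7^(n+5) = 7^5 * 7^n = Theta(7^n).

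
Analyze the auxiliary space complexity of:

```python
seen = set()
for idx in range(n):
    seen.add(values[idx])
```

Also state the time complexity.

Space complexity: O(n).
Auxiliary storage grows linearly with the input size n in the worst case.
Time complexity: O(n).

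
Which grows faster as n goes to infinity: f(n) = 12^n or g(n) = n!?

g(n) = n! grows faster: n!/12^n -> infinity by Stirling.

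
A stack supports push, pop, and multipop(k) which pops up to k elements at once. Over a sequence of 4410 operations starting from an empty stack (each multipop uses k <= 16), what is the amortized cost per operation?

Each element is pushed exactly once and popped at most once (whether by pop or as part of a multipop). So the total number of individual pops over the whole sequence is at most the number of pushes, which is at most 4410. Total work <= 2 * 4410, hence O(1) amortized per operation.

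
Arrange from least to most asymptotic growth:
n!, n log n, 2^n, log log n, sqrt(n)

Ordered by growth rate: log log n < sqrt(n) < n log n < 2^n < n!.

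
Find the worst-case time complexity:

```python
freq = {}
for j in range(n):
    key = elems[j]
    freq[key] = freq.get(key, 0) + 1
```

Time complexity: O(n).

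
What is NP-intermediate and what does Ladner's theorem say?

NP-intermediate problems are in NP but neither in P nor NP-complete (assuming P != NP). Ladner's theorem proves such problems exist if P != NP. Graph isomorphism and integer factoring are candidate NP-intermediate problems -- no polynomial algorithm is known, but no NP-completeness proof exists either.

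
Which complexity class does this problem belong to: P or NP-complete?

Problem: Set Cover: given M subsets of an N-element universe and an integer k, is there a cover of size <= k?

This problem is NP-complete: one of Karp's 21 NP-complete problems (with k part of the input).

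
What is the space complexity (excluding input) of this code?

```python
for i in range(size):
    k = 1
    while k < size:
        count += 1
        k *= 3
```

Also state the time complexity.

Space complexity: O(1).
Only a constant amount of auxiliary storage is used; nothing grows with n.
Time complexity: O(n log n).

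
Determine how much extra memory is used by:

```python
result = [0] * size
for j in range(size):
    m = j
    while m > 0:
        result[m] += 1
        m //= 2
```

Space complexity: O(n).
Auxiliary storage grows linearly with the input size n in the worst case.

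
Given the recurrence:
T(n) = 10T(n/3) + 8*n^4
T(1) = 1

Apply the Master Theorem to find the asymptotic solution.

a=10, b=3, f(n)=8*n^4. log_3(10) = 2.096 < 4. Case 3: T(n) = O(n^4).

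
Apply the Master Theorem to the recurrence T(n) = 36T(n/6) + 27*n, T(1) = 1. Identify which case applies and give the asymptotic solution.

a=36, b=6, f(n)=27*n.
log_6(36) = 2 > 1.
Since f(n) = O(n^1) is polynomially smaller than n^2, Case 1 applies.
T(n) = Theta(n^2).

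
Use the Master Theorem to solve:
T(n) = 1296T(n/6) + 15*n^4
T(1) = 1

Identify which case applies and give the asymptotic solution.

a=1296, b=6, f(n)=15*n^4.
log_6(1296) = 4, so n^(log_b(a)) = n^4.
f(n) = Theta(n^4), so Case 2 applies.
T(n) = Theta(n^4 log n).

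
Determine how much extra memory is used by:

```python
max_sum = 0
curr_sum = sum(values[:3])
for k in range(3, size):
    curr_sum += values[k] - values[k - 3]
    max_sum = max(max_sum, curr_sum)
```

Space complexity: O(1).
Only a constant amount of auxiliary storage is used; nothing grows with n.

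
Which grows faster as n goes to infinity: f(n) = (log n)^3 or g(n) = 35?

f(n) = (log n)^3 grows faster: any unbounded function dominates a constant.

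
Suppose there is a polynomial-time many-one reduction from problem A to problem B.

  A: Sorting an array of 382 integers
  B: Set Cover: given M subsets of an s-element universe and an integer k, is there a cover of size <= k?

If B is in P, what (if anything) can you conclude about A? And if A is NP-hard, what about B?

A poly-time reduction A <=_p B means any A-instance can be transformed to a B-instance in poly time.
If B is in P: compose the reduction with B's poly-time algorithm to solve A in poly time, so A is in P.
If A is NP-hard: every NP problem reduces to A, which reduces to B; composing reductions, every NP problem reduces to B, so B is NP-hard.
(Here in fact A is P and B is NP-complete.)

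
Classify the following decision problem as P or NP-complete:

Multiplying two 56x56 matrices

This problem is in P: the schoolbook algorithm runs in O(n^3).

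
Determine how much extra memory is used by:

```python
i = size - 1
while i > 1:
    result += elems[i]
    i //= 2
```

Space complexity: O(1).
Only a constant amount of auxiliary storage is used; nothing grows with n.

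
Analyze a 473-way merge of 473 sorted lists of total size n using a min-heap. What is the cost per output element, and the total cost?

Maintain a min-heap of size 473 holding the current head of each list. Each output step does one extract-min (O(log 473)) and one insert of that list's next element (O(log 473)). Each of the n elements passes through the heap exactly once, so the total cost is O(n log 473), i.e. O(log 473) per output element.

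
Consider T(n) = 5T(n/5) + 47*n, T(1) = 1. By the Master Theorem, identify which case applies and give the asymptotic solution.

a=5, b=5, f(n)=47*n.
log_5(5) = 1, so n^(log_b(a)) = n.
f(n) = Theta(n), so Case 2 applies.
T(n) = Theta(n log n).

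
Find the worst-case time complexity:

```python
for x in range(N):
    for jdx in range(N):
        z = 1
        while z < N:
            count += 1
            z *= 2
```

Time complexity: O(n^2 log n).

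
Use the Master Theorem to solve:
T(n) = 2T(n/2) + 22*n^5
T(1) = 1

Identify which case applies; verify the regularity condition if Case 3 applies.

a=2, b=2, f(n)=22*n^5.
log_2(2) = 1 < 5.
f(n) = Omega(n^(1+epsilon)) for some epsilon > 0, so Case 3 is the candidate.
Regularity: a*f(n/b) = 2*22*(n/2)^5 = (2/32)*22*n^5 <= c*f(n) with c = 2/32 < 1. Satisfied.
Case 3: T(n) = Theta(n^5).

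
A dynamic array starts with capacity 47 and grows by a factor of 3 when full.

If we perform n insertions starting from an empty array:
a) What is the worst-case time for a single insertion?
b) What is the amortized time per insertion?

(a) Worst-case single insertion: O(n) -- when the array is full at capacity c, the resize copies all c elements, and c can be Theta(n).
(b) Resizes happen at sizes 47, 141, 423, ... Total copy cost for n insertions: 47 + 141 + ... = O(n) (geometric series with ratio 1/3). Amortized cost per insertion: O(n)/n = O(1).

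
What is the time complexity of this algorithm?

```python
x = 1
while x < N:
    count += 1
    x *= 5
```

Time complexity: O(log n).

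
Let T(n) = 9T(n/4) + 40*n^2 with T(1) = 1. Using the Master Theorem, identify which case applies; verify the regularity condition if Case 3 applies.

a=9, b=4, f(n)=40*n^2.
log_4(9) = 1.585 < 2.
f(n) = Omega(n^(1.585+epsilon)) for some epsilon > 0, so Case 3 is the candidate.
Regularity: a*f(n/b) = 9*40*(n/4)^2 = (9/16)*40*n^2 <= c*f(n) with c = 9/16 < 1. Satisfied.
Case 3: T(n) = Theta(n^2).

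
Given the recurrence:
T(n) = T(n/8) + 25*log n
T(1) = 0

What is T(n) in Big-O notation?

Each of the log_8(n) levels adds O(log n). T(n) = O(log^2 n).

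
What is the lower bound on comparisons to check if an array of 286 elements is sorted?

To verify 286 elements are sorted, we must compare each consecutive pair. Skipping any pair allows an adversary to swap them. Therefore 285 comparisons are necessary and sufficient.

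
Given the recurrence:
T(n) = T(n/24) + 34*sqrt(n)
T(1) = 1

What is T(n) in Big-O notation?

Each level contributes sqrt(n/24^k). Geometric series with ratio 1/sqrt(24) < 1 sums to O(sqrt(n)).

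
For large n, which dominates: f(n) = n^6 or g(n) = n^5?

f(n) = n^6 grows faster: n^6/n^5 = n^1 -> infinity.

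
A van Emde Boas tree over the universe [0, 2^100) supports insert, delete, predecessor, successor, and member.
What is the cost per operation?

vEB recursively partitions [0, 1267650600228229401496703205376) into sqrt(u) clusters of size sqrt(u). Each operation recurses into either one cluster or the summary, never both: T(u) = T(sqrt(u)) + O(1) => T(u) = O(log log u) = O(log 100). This is worst-case, not just amortized.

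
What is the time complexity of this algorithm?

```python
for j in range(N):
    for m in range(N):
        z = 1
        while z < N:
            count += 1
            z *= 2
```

Time complexity: O(n^2 log n).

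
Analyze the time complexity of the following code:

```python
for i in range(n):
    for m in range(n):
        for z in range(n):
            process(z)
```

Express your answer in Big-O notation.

Time complexity: O(n^3).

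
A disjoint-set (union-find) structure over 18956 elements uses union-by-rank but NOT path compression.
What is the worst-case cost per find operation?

Union-by-rank alone keeps every tree's height <= log_2(18956) ~= 14.2. Each find traverses from a node to its root, costing O(height) = O(log n). Without path compression this bound is tight.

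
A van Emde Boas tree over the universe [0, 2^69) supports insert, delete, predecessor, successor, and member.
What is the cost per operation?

vEB recursively partitions [0, 590295810358705651712) into sqrt(u) clusters of size sqrt(u). Each operation recurses into either one cluster or the summary, never both: T(u) = T(sqrt(u)) + O(1) => T(u) = O(log log u) = O(log 69). This is worst-case, not just amortized.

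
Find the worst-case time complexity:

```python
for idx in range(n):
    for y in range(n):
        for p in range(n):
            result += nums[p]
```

Time complexity: O(n^3).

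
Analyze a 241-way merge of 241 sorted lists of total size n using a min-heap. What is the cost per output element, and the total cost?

Maintain a min-heap of size 241 holding the current head of each list. Each output step does one extract-min (O(log 241)) and one insert of that list's next element (O(log 241)). Each of the n elements passes through the heap exactly once, so the total cost is O(n log 241), i.e. O(log 241) per output element.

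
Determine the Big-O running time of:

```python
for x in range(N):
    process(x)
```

Time complexity: O(n).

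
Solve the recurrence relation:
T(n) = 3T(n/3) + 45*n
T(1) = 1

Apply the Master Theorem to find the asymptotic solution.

a=3, b=3, f(n)=45*n. log_3(3) = 1. Case 2: T(n) = O(n log n).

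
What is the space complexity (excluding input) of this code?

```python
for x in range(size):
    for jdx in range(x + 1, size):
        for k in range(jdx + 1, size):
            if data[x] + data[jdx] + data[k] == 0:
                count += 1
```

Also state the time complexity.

Space complexity: O(1).
Only a constant amount of auxiliary storage is used; nothing grows with n.
Time complexity: O(n^3).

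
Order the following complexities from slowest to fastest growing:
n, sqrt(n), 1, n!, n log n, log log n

Ordered by growth rate: 1 < log log n < sqrt(n) < n < n log n < n!.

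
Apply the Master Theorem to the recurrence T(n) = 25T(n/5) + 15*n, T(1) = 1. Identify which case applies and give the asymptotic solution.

a=25, b=5, f(n)=15*n.
log_5(25) = 2 > 1.
Since f(n) = O(n^1) is polynomially smaller than n^2, Case 1 applies.
T(n) = Theta(n^2).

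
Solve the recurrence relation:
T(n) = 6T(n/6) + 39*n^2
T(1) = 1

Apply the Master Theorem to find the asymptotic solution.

a=6, b=6, f(n)=39*n^2. log_6(6) = 1 < 2. Case 3: T(n) = O(n^2).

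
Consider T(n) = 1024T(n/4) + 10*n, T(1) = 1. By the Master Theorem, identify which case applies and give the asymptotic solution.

a=1024, b=4, f(n)=10*n.
log_4(1024) = 5 > 1.
Since f(n) = O(n^1) is polynomially smaller than n^5, Case 1 applies.
T(n) = Theta(n^5).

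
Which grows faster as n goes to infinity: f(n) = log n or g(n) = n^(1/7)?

g(n) = n^(1/7) grows faster: any positive power of n dominates log n.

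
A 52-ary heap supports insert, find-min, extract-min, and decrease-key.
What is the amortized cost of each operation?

The 52-ary heap has height O(log_52 n). Insert sifts up: O(log_52 n). Find-min reads the root: O(1). Extract-min sifts down comparing 52 children per level: O(52 * log_52 n). Decrease-key sifts up: O(log_52 n).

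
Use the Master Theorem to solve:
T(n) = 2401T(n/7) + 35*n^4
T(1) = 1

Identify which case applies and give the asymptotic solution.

a=2401, b=7, f(n)=35*n^4.
log_7(2401) = 4, so n^(log_b(a)) = n^4.
f(n) = Theta(n^4), so Case 2 applies.
T(n) = Theta(n^4 log n).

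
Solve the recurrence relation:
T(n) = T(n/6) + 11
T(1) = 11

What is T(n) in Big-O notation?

Each step divides n by 6 and adds 11. After log_6(n) steps, T(n) = O(log n).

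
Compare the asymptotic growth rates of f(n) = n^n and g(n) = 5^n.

f(n) = n^n grows faster: n^n / 5^n = (n/5)^n -> infinity once n > 5.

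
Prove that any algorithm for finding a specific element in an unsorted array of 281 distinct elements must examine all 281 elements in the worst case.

Adversary argument: if the algorithm examines fewer than 281 elements, the adversary places the target in an unexamined position. The algorithm cannot distinguish 'not present' from 'in unexamined position'.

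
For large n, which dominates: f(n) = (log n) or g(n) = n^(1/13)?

g(n) = n^(1/13) grows faster: any positive power of n dominates any polylog.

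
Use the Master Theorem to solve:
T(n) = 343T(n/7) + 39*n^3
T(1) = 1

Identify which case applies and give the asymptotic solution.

a=343, b=7, f(n)=39*n^3.
log_7(343) = 3, so n^(log_b(a)) = n^3.
f(n) = Theta(n^3), so Case 2 applies.
T(n) = Theta(n^3 log n).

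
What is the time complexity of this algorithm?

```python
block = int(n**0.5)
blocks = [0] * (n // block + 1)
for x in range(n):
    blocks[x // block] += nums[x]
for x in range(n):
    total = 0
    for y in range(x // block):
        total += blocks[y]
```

Time complexity: O(n * sqrt(n)).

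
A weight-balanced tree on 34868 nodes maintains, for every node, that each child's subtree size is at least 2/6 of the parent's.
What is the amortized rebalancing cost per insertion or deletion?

With balance ratio 2/6, tree height is O(log_{6/2}(34868)) = O(log n). A rebalance at a node of size s costs O(s) but requires Omega(s) updates in that subtree to retrigger. Summed over the O(log n) ancestors of the touched leaf, amortized rebalancing is O(log n).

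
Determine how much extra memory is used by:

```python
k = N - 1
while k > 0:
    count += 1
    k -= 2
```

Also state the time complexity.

Space complexity: O(1).
Only a constant amount of auxiliary storage is used; nothing grows with n.
Time complexity: O(n).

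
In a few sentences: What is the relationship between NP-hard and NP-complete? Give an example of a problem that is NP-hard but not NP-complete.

NP-hard: at least as hard as any NP problem (but need not be in NP). NP-complete = NP-hard intersection NP. The Halting Problem is NP-hard but undecidable (not in NP). The optimization version of TSP is NP-hard but not a decision problem.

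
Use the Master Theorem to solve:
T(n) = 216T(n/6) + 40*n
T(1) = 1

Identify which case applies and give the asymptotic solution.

a=216, b=6, f(n)=40*n.
log_6(216) = 3 > 1.
Since f(n) = O(n^1) is polynomially smaller than n^3, Case 1 applies.
T(n) = Theta(n^3).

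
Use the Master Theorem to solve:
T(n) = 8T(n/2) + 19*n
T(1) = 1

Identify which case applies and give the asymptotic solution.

a=8, b=2, f(n)=19*n.
log_2(8) = 3 > 1.
Since f(n) = O(n^1) is polynomially smaller than n^3, Case 1 applies.
T(n) = Theta(n^3).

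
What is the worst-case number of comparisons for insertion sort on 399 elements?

Insertion sort on reverse-sorted input: 1 + 2 + ... + (399-1) = 79401 comparisons.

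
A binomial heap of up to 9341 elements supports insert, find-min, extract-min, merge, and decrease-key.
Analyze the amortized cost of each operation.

A binomial heap with n <= 9341 elements has at most floor(log_2 9341) + 1 = 14 trees. Using potential Phi = number of trees: Insert adds one tree, but cascading merges reduce count -- amortized O(1). Find-min reads the cached minimum pointer: O(1). Extract-min creates O(log n) new trees: O(log n). Merge combines tree lists: O(log n). Decrease-key sifts the element up its tree of height <= log n: O(log n).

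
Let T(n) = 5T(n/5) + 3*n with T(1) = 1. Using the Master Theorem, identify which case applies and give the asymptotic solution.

a=5, b=5, f(n)=3*n.
log_5(5) = 1, so n^(log_b(a)) = n.
f(n) = Theta(n), so Case 2 applies.
T(n) = Theta(n log n).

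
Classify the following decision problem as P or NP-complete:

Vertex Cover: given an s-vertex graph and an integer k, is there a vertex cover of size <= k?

This problem is NP-complete: one of Karp's 21 NP-complete problems (with k part of the input; for any fixed constant k it is in P).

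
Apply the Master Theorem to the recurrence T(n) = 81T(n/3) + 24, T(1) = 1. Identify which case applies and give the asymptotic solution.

a=81, b=3, f(n)=24.
log_3(81) = 4 > 0.
Since f(n) = O(n^0) is polynomially smaller than n^4, Case 1 applies.
T(n) = Theta(n^4).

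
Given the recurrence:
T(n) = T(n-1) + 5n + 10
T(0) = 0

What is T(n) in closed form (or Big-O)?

Dominant term in sum is 5*sum(i, i=1..n) = 5*n*(n+1)/2 = O(n^2).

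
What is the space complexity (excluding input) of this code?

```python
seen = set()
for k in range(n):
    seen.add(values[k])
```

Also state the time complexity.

Space complexity: O(n).
Auxiliary storage grows linearly with the input size n in the worst case.
Time complexity: O(n).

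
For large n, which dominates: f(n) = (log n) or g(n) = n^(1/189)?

g(n) = n^(1/189) grows faster: any positive power of n dominates any polylog.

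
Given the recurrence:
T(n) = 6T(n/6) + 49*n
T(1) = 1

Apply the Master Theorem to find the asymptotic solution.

a=6, b=6, f(n)=49*n. log_6(6) = 1. Case 2: T(n) = O(n log n).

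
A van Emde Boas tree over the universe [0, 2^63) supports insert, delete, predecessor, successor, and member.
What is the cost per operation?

vEB recursively partitions [0, 9223372036854775808) into sqrt(u) clusters of size sqrt(u). Each operation recurses into either one cluster or the summary, never both: T(u) = T(sqrt(u)) + O(1) => T(u) = O(log log u) = O(log 63). This is worst-case, not just amortized.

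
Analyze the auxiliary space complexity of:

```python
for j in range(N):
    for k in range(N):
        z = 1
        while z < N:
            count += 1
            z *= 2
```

Space complexity: O(1).
Only a constant amount of auxiliary storage is used; nothing grows with n.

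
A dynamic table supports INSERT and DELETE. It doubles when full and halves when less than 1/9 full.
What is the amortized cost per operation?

Using potential function Phi = |2*num_items - table_size| when load > 1/2, and Phi = table_size/2 - num_items otherwise. The gap of 1/9 vs 1/2 for shrinking prevents thrashing. Both insert and delete have O(1) amortized cost.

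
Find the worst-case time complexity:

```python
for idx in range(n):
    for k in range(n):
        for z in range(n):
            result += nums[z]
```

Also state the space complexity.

Time complexity: O(n^3).
Space complexity: O(1).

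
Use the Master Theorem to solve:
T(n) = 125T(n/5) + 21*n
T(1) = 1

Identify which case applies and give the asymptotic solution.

a=125, b=5, f(n)=21*n.
log_5(125) = 3 > 1.
Since f(n) = O(n^1) is polynomially smaller than n^3, Case 1 applies.
T(n) = Theta(n^3).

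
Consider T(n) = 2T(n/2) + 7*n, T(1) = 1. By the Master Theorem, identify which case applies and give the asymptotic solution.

a=2, b=2, f(n)=7*n.
log_2(2) = 1, so n^(log_b(a)) = n.
f(n) = Theta(n), so Case 2 applies.
T(n) = Theta(n log n).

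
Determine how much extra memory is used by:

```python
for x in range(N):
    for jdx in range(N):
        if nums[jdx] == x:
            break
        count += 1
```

Space complexity: O(1).
Only a constant amount of auxiliary storage is used; nothing grows with n.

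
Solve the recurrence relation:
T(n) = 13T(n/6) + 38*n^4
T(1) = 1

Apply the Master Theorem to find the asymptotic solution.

a=13, b=6, f(n)=38*n^4. log_6(13) = 1.432 < 4. Case 3: T(n) = O(n^4).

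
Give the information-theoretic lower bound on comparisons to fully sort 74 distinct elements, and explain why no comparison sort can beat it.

A comparison sort is a binary decision tree whose leaves are the 74! = 330788544151938641225953028221253782145683251820934971170611926835411235700971565459250872320000000000000000 possible output permutations. A binary tree with L leaves has height >= ceil(log_2(L)). So any comparison sort needs >= ceil(log_2(74!)) = 358 comparisons in the worst case.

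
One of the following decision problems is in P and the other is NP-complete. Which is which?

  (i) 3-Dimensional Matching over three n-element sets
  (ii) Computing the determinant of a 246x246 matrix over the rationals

(i) is NP-complete: one of Karp's 21 NP-complete problems.
(ii) is P: Gaussian elimination runs in O(n^3).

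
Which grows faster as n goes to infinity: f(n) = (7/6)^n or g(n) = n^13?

f(n) = (7/6)^n grows faster: (7/6)^n is exponential with base 7/6 > 1, dominating every polynomial.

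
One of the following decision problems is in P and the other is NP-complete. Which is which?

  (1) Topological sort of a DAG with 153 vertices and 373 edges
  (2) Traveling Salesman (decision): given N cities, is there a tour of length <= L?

(1) is P: DFS-based topological sort runs in O(V+E).
(2) is NP-complete: reduces from Hamiltonian Cycle.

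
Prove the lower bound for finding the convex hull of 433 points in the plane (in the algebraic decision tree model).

Reduction from sorting: given 433 numbers x_1,...,x_{433}, map x_i to the point (x_i, x_i^2) on the parabola y = x^2. All points are on the convex hull, and walking the hull gives them in sorted x-order. Since sorting requires Omega(n log n), so does planar convex hull.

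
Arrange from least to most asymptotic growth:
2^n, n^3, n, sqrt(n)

Ordered by growth rate: sqrt(n) < n < n^3 < 2^n.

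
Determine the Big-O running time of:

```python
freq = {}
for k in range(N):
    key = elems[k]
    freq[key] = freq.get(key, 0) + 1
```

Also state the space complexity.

Time complexity: O(n).
Space complexity: O(n).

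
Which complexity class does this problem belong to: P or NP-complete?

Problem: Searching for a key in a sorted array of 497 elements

This problem is in P: binary search runs in O(log n).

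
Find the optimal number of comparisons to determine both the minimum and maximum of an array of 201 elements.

Naive approach: 400 comparisons (200 for max + 200 for min).
Optimal: Compare elements in pairs first (floor(n/2) = 100 comparisons), then find max among winners and min among losers (100 comparisons each).
Total: ceil(3n/2) - 2 = 300 comparisons. An adversary argument shows this is also a lower bound.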